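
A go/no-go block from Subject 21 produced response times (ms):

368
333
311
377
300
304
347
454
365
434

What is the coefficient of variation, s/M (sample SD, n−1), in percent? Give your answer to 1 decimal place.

14.6%

n = 10, Σ = 3593, M = 359.3000
Σ(x−M)² = 24720.100; s = √(24720.100/9) = 52.4088
CV = 52.4088 / 359.3000 = 0.14586 = 14.586%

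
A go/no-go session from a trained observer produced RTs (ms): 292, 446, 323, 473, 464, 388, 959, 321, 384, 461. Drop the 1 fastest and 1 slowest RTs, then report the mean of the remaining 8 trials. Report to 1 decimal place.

Sorted: 292, 321, 323, 384, 388, 446, 461, 464, 473, 959
Drop lowest 1 (292) and highest 1 (959)
Remaining (n=8): Σ = 3260, mean = 3260/8 = 407.500

407.5 ms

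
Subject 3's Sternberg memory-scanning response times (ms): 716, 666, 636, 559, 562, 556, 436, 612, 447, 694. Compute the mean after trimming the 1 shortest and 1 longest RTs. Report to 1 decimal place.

Sorted: 436, 447, 556, 559, 562, 612, 636, 666, 694, 716
Drop lowest 1 (436) and highest 1 (716)
Remaining (n=8): Σ = 4732, mean = 4732/8 = 591.500

591.5 ms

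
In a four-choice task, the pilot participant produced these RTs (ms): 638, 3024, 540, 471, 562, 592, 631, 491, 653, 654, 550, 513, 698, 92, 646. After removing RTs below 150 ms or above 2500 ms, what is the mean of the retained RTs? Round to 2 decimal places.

Excluded: 92, 3024
Retained (n=13): Σ = 7639
Mean = 7639/13 = 587.6154

587.62 ms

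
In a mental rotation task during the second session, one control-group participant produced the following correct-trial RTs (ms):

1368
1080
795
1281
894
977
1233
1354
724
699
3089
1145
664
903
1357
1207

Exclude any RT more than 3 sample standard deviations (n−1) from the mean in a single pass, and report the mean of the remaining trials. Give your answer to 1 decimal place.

1045.4 ms

n = 16, ΣRT = 18770, M = 1173.125
Σ(x−M)² = 4818949.75; s = √(4818949.75/15) = 566.801
Cutoffs: 1173.125 ± 3·566.801 → [-527.3, 2873.5]
Outside: 3089 → excluded.
Retained (n=15): Σ = 15681, mean = 15681/15 = 1045.400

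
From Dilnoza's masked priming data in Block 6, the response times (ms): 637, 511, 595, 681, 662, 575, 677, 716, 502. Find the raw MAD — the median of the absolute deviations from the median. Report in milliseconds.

Sorted: 502, 511, 575, 595, 637, 662, 677, 681, 716 → median = 637
|x − 637|: 0, 126, 42, 44, 25, 62, 40, 79, 135
Sorted deviations: 0, 25, 40, 42, 44, 62, 79, 126, 135 → MAD = 44

44 ms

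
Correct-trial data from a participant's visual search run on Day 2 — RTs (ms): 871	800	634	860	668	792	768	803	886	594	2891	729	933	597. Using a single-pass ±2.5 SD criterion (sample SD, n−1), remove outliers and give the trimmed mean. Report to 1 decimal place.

764.2 ms

n = 14, ΣRT = 12826, M = 916.143
Σ(x−M)² = 4351921.71; s = √(4351921.71/13) = 578.587
Cutoffs: 916.143 ± 2.5·578.587 → [-530.3, 2362.6]
Outside: 2891 → excluded.
Retained (n=13): Σ = 9935, mean = 9935/13 = 764.231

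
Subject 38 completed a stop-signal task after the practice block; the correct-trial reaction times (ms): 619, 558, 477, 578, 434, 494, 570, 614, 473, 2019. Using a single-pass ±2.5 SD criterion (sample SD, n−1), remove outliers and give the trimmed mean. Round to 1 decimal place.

535.2 ms

n = 10, ΣRT = 6836, M = 683.600
Σ(x−M)² = 2017426.40; s = √(2017426.40/9) = 473.454
Cutoffs: 683.600 ± 2.5·473.454 → [-500.0, 1867.2]
Outside: 2019 → excluded.
Retained (n=9): Σ = 4817, mean = 4817/9 = 535.222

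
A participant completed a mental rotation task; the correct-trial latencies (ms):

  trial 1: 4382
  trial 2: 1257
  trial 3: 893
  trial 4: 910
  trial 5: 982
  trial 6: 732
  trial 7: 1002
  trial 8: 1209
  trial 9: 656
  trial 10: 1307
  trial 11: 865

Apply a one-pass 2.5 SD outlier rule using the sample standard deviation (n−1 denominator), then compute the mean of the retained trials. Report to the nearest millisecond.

n = 11, ΣRT = 14195, M = 1290.455
Σ(x−M)² = 10942162.73; s = √(10942162.73/10) = 1046.048
Cutoffs: 1290.455 ± 2.5·1046.048 → [-1324.7, 3905.6]
Outside: 4382 → excluded.
Retained (n=10): Σ = 9813, mean = 9813/10 = 981.300

981 ms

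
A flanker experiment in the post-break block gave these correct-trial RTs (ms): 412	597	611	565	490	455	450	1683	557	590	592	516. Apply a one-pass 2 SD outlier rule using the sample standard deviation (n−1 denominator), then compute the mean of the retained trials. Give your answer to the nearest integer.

n = 12, ΣRT = 7518, M = 626.500
Σ(x−M)² = 1265855.00; s = √(1265855.00/11) = 339.231
Cutoffs: 626.500 ± 2·339.231 → [-52.0, 1305.0]
Outside: 1683 → excluded.
Retained (n=11): Σ = 5835, mean = 5835/11 = 530.455

530 ms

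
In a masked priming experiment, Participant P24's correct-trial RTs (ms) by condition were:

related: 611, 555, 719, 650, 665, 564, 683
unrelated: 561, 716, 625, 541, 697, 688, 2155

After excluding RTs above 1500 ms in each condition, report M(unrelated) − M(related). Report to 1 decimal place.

unrelated: exclude 2155
M(related) = 4447/7 = 635.286
M(unrelated) = 3828/6 = 638.000
Difference = 638.000 − 635.286 = 2.714 ms

2.7 ms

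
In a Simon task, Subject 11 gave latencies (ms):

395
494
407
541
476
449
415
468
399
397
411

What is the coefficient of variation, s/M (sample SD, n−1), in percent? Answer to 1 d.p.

11.0%

n = 11, Σ = 4852, M = 441.0909
Σ(x−M)² = 23374.909; s = √(23374.909/10) = 48.3476
CV = 48.3476 / 441.0909 = 0.10961 = 10.961%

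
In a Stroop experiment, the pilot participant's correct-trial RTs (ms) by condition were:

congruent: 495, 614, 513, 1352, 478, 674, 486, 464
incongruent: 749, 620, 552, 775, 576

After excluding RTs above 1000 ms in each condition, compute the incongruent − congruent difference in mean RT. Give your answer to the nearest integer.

122 ms

congruent: exclude 1352
M(congruent) = 3724/7 = 532.000
M(incongruent) = 3272/5 = 654.400
Difference = 654.400 − 532.000 = 122.400 ms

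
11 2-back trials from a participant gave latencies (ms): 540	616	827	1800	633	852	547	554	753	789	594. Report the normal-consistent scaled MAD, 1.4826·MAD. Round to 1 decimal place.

137.9 ms

Sorted: 540, 547, 554, 594, 616, 633, 753, 789, 827, 852, 1800 → median = 633
|x − 633| sorted: 0, 17, 39, 79, 86, 93, 120, 156, 194, 219, 1167 → MAD = 93
Robust SD ≈ 1.4826 × 93 = 137.882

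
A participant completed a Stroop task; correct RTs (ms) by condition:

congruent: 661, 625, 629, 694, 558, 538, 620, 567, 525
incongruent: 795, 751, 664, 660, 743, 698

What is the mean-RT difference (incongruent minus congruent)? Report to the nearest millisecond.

M(congruent) = 5417/9 = 601.889
M(incongruent) = 4311/6 = 718.500
Difference = 718.500 − 601.889 = 116.611 ms

117 ms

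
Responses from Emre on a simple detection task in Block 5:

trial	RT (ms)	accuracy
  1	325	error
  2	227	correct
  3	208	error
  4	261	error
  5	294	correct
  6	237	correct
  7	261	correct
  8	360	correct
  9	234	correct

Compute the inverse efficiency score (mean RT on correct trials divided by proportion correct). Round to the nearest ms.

Correct trials (n=6): 227, 294, 237, 261, 360, 234
Mean correct RT = 1613/6 = 268.8333 ms
Proportion correct = 6/9
IES = 268.8333 / (6/9) = 403.250 ms

403 ms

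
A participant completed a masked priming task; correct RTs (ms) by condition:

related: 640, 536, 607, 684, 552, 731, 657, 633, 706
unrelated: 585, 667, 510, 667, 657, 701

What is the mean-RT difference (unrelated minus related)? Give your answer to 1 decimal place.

M(related) = 5746/9 = 638.444
M(unrelated) = 3787/6 = 631.167
Difference = 631.167 − 638.444 = -7.278 ms

-7.3 ms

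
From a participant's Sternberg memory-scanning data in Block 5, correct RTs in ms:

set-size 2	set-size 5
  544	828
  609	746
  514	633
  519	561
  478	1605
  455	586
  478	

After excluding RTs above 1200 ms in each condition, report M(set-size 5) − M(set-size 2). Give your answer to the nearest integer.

set-size 5: exclude 1605
M(set-size 2) = 3597/7 = 513.857
M(set-size 5) = 3354/5 = 670.800
Difference = 670.800 − 513.857 = 156.943 ms

157 ms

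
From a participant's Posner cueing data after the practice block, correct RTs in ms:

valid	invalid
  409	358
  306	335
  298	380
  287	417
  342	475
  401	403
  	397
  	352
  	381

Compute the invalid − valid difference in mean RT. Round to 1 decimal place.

M(valid) = 2043/6 = 340.500
M(invalid) = 3498/9 = 388.667
Difference = 388.667 − 340.500 = 48.167 ms

48.2 ms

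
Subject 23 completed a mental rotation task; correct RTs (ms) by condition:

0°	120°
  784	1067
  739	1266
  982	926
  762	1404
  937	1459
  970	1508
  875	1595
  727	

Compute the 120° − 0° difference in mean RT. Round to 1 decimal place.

470.9 ms

M(0°) = 6776/8 = 847.000
M(120°) = 9225/7 = 1317.857
Difference = 1317.857 − 847.000 = 470.857 ms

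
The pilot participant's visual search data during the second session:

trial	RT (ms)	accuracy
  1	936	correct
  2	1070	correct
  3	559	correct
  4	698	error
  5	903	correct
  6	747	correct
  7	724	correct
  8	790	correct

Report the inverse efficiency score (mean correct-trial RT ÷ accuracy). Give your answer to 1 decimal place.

935.3 ms

Correct trials (n=7): 936, 1070, 559, 903, 747, 724, 790
Mean correct RT = 5729/7 = 818.4286 ms
Proportion correct = 7/8
IES = 818.4286 / (7/8) = 935.347 ms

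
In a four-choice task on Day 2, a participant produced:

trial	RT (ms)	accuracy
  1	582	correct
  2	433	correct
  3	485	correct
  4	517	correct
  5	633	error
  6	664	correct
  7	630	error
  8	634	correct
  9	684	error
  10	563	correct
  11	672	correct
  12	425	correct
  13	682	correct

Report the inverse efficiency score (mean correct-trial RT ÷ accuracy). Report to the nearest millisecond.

Correct trials (n=10): 582, 433, 485, 517, 664, 634, 563, 672, 425, 682
Mean correct RT = 5657/10 = 565.7000 ms
Proportion correct = 10/13
IES = 565.7000 / (10/13) = 735.410 ms

735 ms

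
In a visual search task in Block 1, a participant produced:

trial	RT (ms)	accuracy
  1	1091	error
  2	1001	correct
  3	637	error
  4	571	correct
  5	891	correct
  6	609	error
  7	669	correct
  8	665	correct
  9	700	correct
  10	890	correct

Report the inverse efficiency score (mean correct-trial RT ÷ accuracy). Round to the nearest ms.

Correct trials (n=7): 1001, 571, 891, 669, 665, 700, 890
Mean correct RT = 5387/7 = 769.5714 ms
Proportion correct = 7/10
IES = 769.5714 / (7/10) = 1099.388 ms

1099 ms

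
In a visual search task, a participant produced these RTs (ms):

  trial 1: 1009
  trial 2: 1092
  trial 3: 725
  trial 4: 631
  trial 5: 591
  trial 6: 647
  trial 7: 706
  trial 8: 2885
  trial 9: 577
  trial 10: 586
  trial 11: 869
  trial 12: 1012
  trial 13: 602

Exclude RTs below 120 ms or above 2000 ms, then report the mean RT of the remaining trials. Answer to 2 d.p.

Excluded: 2885
Retained (n=12): Σ = 9047
Mean = 9047/12 = 753.9167

753.92 ms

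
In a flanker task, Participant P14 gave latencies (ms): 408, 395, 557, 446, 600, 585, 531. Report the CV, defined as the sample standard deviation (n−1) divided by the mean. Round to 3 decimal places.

n = 7, Σ = 3522, M = 503.1429
Σ(x−M)² = 43770.857; s = √(43770.857/6) = 85.4116
CV = 85.4116 / 503.1429 = 0.16976

0.170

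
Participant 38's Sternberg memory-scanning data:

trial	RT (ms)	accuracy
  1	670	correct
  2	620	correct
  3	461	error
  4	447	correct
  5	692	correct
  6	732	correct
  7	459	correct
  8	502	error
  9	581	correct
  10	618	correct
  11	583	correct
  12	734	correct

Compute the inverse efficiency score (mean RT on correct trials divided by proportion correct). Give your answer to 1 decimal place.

736.3 ms

Correct trials (n=10): 670, 620, 447, 692, 732, 459, 581, 618, 583, 734
Mean correct RT = 6136/10 = 613.6000 ms
Proportion correct = 10/12
IES = 613.6000 / (10/12) = 736.320 ms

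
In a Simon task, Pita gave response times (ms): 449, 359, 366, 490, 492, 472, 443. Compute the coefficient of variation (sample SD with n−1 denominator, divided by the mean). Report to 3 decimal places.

0.126

n = 7, Σ = 3071, M = 438.7143
Σ(x−M)² = 18343.429; s = √(18343.429/6) = 55.2923
CV = 55.2923 / 438.7143 = 0.12603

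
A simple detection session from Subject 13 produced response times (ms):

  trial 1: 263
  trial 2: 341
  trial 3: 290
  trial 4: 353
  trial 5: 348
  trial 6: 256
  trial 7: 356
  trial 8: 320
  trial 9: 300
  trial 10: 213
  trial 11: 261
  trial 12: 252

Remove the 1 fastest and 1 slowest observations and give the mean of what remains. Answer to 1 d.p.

Sorted: 213, 252, 256, 261, 263, 290, 300, 320, 341, 348, 353, 356
Drop lowest 1 (213) and highest 1 (356)
Remaining (n=10): Σ = 2984, mean = 2984/10 = 298.400

298.4 ms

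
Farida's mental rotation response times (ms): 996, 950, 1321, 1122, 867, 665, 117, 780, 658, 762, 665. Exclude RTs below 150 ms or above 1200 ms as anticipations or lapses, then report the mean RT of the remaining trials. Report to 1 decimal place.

Excluded: 117, 1321
Retained (n=9): Σ = 7465
Mean = 7465/9 = 829.4444

829.4 ms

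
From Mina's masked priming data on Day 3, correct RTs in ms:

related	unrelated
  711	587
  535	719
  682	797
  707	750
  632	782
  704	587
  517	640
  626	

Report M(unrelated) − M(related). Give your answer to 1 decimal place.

M(related) = 5114/8 = 639.250
M(unrelated) = 4862/7 = 694.571
Difference = 694.571 − 639.250 = 55.321 ms

55.3 ms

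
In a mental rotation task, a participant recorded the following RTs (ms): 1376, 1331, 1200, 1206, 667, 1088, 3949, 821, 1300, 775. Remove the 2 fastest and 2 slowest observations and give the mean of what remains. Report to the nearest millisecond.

Sorted: 667, 775, 821, 1088, 1200, 1206, 1300, 1331, 1376, 3949
Drop lowest 2 (667, 775) and highest 2 (1376, 3949)
Remaining (n=6): Σ = 6946, mean = 6946/6 = 1157.667

1158 ms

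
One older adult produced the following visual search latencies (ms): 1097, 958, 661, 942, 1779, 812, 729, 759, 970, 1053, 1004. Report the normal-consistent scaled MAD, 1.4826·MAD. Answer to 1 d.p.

Sorted: 661, 729, 759, 812, 942, 958, 970, 1004, 1053, 1097, 1779 → median = 958
|x − 958| sorted: 0, 12, 16, 46, 95, 139, 146, 199, 229, 297, 821 → MAD = 139
Robust SD ≈ 1.4826 × 139 = 206.081

206.1 ms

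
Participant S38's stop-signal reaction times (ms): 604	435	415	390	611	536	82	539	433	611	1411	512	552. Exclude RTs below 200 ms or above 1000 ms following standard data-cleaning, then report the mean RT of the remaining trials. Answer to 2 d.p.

512.55 ms

Excluded: 82, 1411
Retained (n=11): Σ = 5638
Mean = 5638/11 = 512.5455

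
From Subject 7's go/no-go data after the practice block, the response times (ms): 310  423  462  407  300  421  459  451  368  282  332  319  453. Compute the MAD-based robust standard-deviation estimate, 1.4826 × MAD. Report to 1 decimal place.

77.1 ms

Sorted: 282, 300, 310, 319, 332, 368, 407, 421, 423, 451, 453, 459, 462 → median = 407
|x − 407| sorted: 0, 14, 16, 39, 44, 46, 52, 55, 75, 88, 97, 107, 125 → MAD = 52
Robust SD ≈ 1.4826 × 52 = 77.095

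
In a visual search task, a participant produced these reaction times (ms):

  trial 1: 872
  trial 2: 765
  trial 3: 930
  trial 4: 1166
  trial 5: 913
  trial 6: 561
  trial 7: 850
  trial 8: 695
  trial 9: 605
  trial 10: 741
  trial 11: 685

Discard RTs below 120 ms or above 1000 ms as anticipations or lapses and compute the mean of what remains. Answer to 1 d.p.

761.7 ms

Excluded: 1166
Retained (n=10): Σ = 7617
Mean = 7617/10 = 761.7000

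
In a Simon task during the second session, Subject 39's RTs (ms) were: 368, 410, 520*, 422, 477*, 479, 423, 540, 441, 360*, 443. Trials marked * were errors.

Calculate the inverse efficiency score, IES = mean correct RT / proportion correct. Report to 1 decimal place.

Correct trials (n=8): 368, 410, 422, 479, 423, 540, 441, 443
Mean correct RT = 3526/8 = 440.7500 ms
Proportion correct = 8/11
IES = 440.7500 / (8/11) = 606.031 ms

606.0 ms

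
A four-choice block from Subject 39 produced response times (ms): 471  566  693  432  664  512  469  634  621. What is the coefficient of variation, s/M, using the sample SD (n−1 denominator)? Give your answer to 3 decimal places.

n = 9, Σ = 5062, M = 562.4444
Σ(x−M)² = 72574.222; s = √(72574.222/8) = 95.2459
CV = 95.2459 / 562.4444 = 0.16934

0.169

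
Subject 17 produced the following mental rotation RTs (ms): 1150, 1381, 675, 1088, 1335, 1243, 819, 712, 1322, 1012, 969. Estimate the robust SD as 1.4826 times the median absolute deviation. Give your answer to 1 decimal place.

Sorted: 675, 712, 819, 969, 1012, 1088, 1150, 1243, 1322, 1335, 1381 → median = 1088
|x − 1088| sorted: 0, 62, 76, 119, 155, 234, 247, 269, 293, 376, 413 → MAD = 234
Robust SD ≈ 1.4826 × 234 = 346.928

346.9 ms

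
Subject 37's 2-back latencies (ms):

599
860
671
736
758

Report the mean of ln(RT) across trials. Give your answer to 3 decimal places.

6.579

ln(RT): 6.3953, 6.7569, 6.5088, 6.6012, 6.6307
Σ ln(RT) = 32.8929
Mean = 32.8929/5 = 6.57858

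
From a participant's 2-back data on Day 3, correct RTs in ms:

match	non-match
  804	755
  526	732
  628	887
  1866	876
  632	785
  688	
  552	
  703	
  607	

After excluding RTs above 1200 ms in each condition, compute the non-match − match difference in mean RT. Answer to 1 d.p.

164.5 ms

match: exclude 1866
M(match) = 5140/8 = 642.500
M(non-match) = 4035/5 = 807.000
Difference = 807.000 − 642.500 = 164.500 ms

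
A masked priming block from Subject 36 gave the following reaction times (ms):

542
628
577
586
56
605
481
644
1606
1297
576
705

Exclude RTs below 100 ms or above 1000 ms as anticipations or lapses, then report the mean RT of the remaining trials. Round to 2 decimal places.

593.78 ms

Excluded: 56, 1297, 1606
Retained (n=9): Σ = 5344
Mean = 5344/9 = 593.7778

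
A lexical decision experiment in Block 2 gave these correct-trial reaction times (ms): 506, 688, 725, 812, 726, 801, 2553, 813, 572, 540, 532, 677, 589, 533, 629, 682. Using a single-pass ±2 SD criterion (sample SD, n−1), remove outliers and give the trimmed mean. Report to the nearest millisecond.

n = 16, ΣRT = 12378, M = 773.625
Σ(x−M)² = 3537785.75; s = √(3537785.75/15) = 485.646
Cutoffs: 773.625 ± 2·485.646 → [-197.7, 1744.9]
Outside: 2553 → excluded.
Retained (n=15): Σ = 9825, mean = 9825/15 = 655.000

655 ms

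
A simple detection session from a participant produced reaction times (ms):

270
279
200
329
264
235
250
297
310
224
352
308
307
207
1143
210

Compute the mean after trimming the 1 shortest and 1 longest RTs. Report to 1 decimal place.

Sorted: 200, 207, 210, 224, 235, 250, 264, 270, 279, 297, 307, 308, 310, 329, 352, 1143
Drop lowest 1 (200) and highest 1 (1143)
Remaining (n=14): Σ = 3842, mean = 3842/14 = 274.429

274.4 ms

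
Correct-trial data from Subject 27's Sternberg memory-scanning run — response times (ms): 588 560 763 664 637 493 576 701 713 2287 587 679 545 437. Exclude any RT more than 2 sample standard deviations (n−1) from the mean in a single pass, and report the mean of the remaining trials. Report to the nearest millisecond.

n = 14, ΣRT = 10230, M = 730.714
Σ(x−M)² = 2711538.86; s = √(2711538.86/13) = 456.705
Cutoffs: 730.714 ± 2·456.705 → [-182.7, 1644.1]
Outside: 2287 → excluded.
Retained (n=13): Σ = 7943, mean = 7943/13 = 611.000

611 ms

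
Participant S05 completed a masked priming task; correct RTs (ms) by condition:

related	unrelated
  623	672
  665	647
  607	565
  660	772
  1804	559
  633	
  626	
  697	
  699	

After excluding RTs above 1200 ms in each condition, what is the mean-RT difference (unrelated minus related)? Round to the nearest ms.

-8 ms

related: exclude 1804
M(related) = 5210/8 = 651.250
M(unrelated) = 3215/5 = 643.000
Difference = 643.000 − 651.250 = -8.250 ms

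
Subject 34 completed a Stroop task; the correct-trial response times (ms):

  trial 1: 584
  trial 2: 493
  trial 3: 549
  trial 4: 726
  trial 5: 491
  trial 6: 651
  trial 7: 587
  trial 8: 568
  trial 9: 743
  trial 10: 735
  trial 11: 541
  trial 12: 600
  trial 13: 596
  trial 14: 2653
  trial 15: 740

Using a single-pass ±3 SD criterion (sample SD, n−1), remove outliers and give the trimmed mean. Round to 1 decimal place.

n = 15, ΣRT = 11257, M = 750.467
Σ(x−M)² = 3982833.73; s = √(3982833.73/14) = 533.374
Cutoffs: 750.467 ± 3·533.374 → [-849.7, 2350.6]
Outside: 2653 → excluded.
Retained (n=14): Σ = 8604, mean = 8604/14 = 614.571

614.6 ms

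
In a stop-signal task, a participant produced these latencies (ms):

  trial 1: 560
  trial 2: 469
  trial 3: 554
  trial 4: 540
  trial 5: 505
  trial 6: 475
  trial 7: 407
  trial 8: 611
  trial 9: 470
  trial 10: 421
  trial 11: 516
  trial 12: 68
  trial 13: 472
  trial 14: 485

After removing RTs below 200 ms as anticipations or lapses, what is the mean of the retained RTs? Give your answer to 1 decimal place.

Excluded: 68
Retained (n=13): Σ = 6485
Mean = 6485/13 = 498.8462

498.8 ms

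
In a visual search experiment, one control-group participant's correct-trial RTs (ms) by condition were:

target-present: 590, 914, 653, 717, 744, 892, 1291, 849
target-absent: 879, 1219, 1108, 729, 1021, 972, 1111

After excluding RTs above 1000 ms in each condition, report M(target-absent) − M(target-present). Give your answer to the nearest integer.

94 ms

target-present: exclude 1291
target-absent: exclude 1219, 1108, 1021, 1111
M(target-present) = 5359/7 = 765.571
M(target-absent) = 2580/3 = 860.000
Difference = 860.000 − 765.571 = 94.429 ms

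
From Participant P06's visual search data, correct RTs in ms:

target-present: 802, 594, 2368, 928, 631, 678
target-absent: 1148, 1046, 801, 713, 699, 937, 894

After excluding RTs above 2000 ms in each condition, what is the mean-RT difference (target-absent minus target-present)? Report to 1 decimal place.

164.5 ms

target-present: exclude 2368
M(target-present) = 3633/5 = 726.600
M(target-absent) = 6238/7 = 891.143
Difference = 891.143 − 726.600 = 164.543 ms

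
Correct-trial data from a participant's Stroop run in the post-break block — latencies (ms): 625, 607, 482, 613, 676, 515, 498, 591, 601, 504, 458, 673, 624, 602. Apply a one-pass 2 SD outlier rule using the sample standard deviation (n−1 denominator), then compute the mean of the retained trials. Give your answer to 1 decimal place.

576.4 ms

n = 14, ΣRT = 8069, M = 576.357
Σ(x−M)² = 65717.21; s = √(65717.21/13) = 71.100
Cutoffs: 576.357 ± 2·71.100 → [434.2, 718.6]
No RTs fall outside the cutoffs; all 14 retained. Mean = 8069/14 = 576.357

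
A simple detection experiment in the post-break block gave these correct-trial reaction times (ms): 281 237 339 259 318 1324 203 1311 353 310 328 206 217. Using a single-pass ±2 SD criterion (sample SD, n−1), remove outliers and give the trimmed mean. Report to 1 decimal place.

n = 13, ΣRT = 5686, M = 437.385
Σ(x−M)² = 1862011.08; s = √(1862011.08/12) = 393.913
Cutoffs: 437.385 ± 2·393.913 → [-350.4, 1225.2]
Outside: 1311, 1324 → excluded.
Retained (n=11): Σ = 3051, mean = 3051/11 = 277.364

277.4 ms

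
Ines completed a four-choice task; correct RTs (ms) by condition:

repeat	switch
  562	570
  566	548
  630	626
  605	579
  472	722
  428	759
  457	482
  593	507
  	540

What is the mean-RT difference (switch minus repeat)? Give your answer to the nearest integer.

53 ms

M(repeat) = 4313/8 = 539.125
M(switch) = 5333/9 = 592.556
Difference = 592.556 − 539.125 = 53.431 ms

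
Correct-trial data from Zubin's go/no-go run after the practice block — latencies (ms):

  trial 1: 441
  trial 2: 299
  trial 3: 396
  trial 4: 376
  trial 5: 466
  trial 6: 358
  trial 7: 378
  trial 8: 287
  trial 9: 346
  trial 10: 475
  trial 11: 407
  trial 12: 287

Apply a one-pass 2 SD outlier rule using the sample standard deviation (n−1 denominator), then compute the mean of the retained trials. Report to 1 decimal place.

376.3 ms

n = 12, ΣRT = 4516, M = 376.333
Σ(x−M)² = 46484.67; s = √(46484.67/11) = 65.007
Cutoffs: 376.333 ± 2·65.007 → [246.3, 506.3]
No RTs fall outside the cutoffs; all 12 retained. Mean = 4516/12 = 376.333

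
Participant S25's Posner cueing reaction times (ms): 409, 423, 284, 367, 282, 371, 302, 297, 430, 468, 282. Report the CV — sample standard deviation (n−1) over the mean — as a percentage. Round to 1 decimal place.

n = 11, Σ = 3915, M = 355.9091
Σ(x−M)² = 48196.909; s = √(48196.909/10) = 69.4240
CV = 69.4240 / 355.9091 = 0.19506 = 19.506%

19.5%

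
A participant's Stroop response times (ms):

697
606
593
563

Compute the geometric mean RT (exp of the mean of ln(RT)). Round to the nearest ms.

ln(RT): 6.5468, 6.4069, 6.3852, 6.3333
Mean ln(RT) = 25.6721/4 = 6.41803
Geometric mean = exp(6.41803) = 612.80 ms

613 ms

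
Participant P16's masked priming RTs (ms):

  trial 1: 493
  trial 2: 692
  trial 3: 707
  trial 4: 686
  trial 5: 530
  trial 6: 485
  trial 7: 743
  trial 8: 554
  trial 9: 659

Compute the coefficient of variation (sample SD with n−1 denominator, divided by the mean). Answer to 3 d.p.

n = 9, Σ = 5549, M = 616.5556
Σ(x−M)² = 80462.222; s = √(80462.222/8) = 100.2885
CV = 100.2885 / 616.5556 = 0.16266

0.163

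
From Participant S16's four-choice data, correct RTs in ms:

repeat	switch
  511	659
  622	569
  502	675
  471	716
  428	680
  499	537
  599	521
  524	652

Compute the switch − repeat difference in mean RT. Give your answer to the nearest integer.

107 ms

M(repeat) = 4156/8 = 519.500
M(switch) = 5009/8 = 626.125
Difference = 626.125 − 519.500 = 106.625 ms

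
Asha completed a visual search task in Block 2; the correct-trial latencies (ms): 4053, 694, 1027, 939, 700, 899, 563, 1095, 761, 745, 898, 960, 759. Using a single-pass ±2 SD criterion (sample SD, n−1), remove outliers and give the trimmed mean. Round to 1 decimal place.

n = 13, ΣRT = 14093, M = 1084.077
Σ(x−M)² = 9819424.92; s = √(9819424.92/12) = 904.591
Cutoffs: 1084.077 ± 2·904.591 → [-725.1, 2893.3]
Outside: 4053 → excluded.
Retained (n=12): Σ = 10040, mean = 10040/12 = 836.667

836.7 ms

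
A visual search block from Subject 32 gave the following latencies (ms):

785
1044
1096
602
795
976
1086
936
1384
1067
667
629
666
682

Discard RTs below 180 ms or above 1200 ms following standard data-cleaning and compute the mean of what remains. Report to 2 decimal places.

848.54 ms

Excluded: 1384
Retained (n=13): Σ = 11031
Mean = 11031/13 = 848.5385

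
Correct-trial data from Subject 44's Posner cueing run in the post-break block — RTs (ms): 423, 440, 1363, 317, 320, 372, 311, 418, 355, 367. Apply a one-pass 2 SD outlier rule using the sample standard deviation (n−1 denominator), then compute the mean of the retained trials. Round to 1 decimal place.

369.2 ms

n = 10, ΣRT = 4686, M = 468.600
Σ(x−M)² = 907870.40; s = √(907870.40/9) = 317.607
Cutoffs: 468.600 ± 2·317.607 → [-166.6, 1103.8]
Outside: 1363 → excluded.
Retained (n=9): Σ = 3323, mean = 3323/9 = 369.222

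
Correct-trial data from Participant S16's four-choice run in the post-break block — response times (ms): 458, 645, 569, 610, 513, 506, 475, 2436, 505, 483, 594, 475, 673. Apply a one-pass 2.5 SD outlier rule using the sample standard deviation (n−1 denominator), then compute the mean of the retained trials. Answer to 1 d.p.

n = 13, ΣRT = 8942, M = 687.846
Σ(x−M)² = 3369559.69; s = √(3369559.69/12) = 529.902
Cutoffs: 687.846 ± 2.5·529.902 → [-636.9, 2012.6]
Outside: 2436 → excluded.
Retained (n=12): Σ = 6506, mean = 6506/12 = 542.167

542.2 ms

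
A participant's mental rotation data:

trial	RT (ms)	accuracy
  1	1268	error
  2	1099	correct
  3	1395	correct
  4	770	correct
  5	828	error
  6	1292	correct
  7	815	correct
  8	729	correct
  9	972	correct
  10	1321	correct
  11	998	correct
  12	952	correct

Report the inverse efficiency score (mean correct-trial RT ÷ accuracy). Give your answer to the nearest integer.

Correct trials (n=10): 1099, 1395, 770, 1292, 815, 729, 972, 1321, 998, 952
Mean correct RT = 10343/10 = 1034.3000 ms
Proportion correct = 10/12
IES = 1034.3000 / (10/12) = 1241.160 ms

1241 ms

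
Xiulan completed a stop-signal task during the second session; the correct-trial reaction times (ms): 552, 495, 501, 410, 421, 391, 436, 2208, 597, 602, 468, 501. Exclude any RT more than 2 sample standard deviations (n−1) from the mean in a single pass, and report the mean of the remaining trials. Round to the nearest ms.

n = 12, ΣRT = 7582, M = 631.833
Σ(x−M)² = 2762589.67; s = √(2762589.67/11) = 501.143
Cutoffs: 631.833 ± 2·501.143 → [-370.5, 1634.1]
Outside: 2208 → excluded.
Retained (n=11): Σ = 5374, mean = 5374/11 = 488.545

489 ms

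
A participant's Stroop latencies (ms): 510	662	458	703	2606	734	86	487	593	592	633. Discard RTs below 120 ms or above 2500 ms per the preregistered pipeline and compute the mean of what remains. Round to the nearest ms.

597 ms

Excluded: 86, 2606
Retained (n=9): Σ = 5372
Mean = 5372/9 = 596.8889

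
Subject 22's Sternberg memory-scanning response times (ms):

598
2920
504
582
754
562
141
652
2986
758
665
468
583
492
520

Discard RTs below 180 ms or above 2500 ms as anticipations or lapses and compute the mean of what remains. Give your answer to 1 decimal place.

Excluded: 141, 2920, 2986
Retained (n=12): Σ = 7138
Mean = 7138/12 = 594.8333

594.8 ms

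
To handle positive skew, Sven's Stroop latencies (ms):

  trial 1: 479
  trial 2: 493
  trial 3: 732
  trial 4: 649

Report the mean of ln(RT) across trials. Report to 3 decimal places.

ln(RT): 6.1717, 6.2005, 6.5958, 6.4754
Σ ln(RT) = 25.4434
Mean = 25.4434/4 = 6.36086

6.361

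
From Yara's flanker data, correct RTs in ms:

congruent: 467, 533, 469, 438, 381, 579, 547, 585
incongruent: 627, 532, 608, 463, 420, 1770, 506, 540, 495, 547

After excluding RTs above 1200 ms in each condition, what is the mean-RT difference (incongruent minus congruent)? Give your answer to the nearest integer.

27 ms

incongruent: exclude 1770
M(congruent) = 3999/8 = 499.875
M(incongruent) = 4738/9 = 526.444
Difference = 526.444 − 499.875 = 26.569 ms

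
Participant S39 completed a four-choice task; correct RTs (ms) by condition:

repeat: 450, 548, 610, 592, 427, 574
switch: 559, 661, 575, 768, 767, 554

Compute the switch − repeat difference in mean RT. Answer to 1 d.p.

M(repeat) = 3201/6 = 533.500
M(switch) = 3884/6 = 647.333
Difference = 647.333 − 533.500 = 113.833 ms

113.8 ms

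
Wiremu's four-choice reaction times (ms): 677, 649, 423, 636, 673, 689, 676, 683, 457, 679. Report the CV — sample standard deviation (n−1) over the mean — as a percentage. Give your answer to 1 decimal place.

n = 10, Σ = 6242, M = 624.2000
Σ(x−M)² = 87703.600; s = √(87703.600/9) = 98.7160
CV = 98.7160 / 624.2000 = 0.15815 = 15.815%

15.8%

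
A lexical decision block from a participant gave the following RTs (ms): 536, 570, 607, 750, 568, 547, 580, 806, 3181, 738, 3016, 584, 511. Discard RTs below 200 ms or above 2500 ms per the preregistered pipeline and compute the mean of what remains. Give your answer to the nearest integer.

618 ms

Excluded: 3016, 3181
Retained (n=11): Σ = 6797
Mean = 6797/11 = 617.9091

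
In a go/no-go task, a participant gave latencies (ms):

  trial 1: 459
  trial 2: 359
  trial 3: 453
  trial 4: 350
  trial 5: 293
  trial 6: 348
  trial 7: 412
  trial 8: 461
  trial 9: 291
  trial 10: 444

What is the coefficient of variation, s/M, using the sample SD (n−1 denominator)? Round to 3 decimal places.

n = 10, Σ = 3870, M = 387.0000
Σ(x−M)² = 40616.000; s = √(40616.000/9) = 67.1780
CV = 67.1780 / 387.0000 = 0.17359

0.174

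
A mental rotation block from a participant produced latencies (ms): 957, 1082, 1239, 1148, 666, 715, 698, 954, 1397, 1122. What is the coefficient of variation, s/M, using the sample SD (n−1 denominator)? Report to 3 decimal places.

n = 10, Σ = 9978, M = 997.8000
Σ(x−M)² = 546143.600; s = √(546143.600/9) = 246.3384
CV = 246.3384 / 997.8000 = 0.24688

0.247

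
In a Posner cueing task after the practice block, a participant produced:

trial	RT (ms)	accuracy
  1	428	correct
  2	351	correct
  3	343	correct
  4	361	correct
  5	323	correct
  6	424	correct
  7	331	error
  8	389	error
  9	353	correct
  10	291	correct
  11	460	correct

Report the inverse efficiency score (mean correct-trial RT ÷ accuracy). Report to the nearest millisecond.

Correct trials (n=9): 428, 351, 343, 361, 323, 424, 353, 291, 460
Mean correct RT = 3334/9 = 370.4444 ms
Proportion correct = 9/11
IES = 370.4444 / (9/11) = 452.765 ms

453 ms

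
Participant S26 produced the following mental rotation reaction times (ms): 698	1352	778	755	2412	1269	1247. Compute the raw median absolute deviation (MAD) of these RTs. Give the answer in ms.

469 ms

Sorted: 698, 755, 778, 1247, 1269, 1352, 2412 → median = 1247
|x − 1247|: 549, 105, 469, 492, 1165, 22, 0
Sorted deviations: 0, 22, 105, 469, 492, 549, 1165 → MAD = 469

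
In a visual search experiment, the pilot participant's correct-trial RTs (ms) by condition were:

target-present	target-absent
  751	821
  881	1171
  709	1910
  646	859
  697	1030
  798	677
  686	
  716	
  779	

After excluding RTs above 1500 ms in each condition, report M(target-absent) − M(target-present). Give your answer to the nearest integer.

171 ms

target-absent: exclude 1910
M(target-present) = 6663/9 = 740.333
M(target-absent) = 4558/5 = 911.600
Difference = 911.600 − 740.333 = 171.267 ms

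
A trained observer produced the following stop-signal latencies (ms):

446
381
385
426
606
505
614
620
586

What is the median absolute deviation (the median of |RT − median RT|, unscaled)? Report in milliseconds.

Sorted: 381, 385, 426, 446, 505, 586, 606, 614, 620 → median = 505
|x − 505|: 59, 124, 120, 79, 101, 0, 109, 115, 81
Sorted deviations: 0, 59, 79, 81, 101, 109, 115, 120, 124 → MAD = 101

101 ms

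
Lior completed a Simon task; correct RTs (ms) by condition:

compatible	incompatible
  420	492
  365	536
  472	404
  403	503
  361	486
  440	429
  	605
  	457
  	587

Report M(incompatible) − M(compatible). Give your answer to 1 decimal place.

89.7 ms

M(compatible) = 2461/6 = 410.167
M(incompatible) = 4499/9 = 499.889
Difference = 499.889 − 410.167 = 89.722 ms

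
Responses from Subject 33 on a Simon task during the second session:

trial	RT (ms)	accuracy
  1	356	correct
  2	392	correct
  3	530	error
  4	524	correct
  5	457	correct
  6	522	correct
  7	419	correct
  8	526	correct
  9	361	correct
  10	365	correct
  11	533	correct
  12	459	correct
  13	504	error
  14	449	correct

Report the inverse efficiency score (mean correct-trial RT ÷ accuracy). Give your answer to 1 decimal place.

Correct trials (n=12): 356, 392, 524, 457, 522, 419, 526, 361, 365, 533, 459, 449
Mean correct RT = 5363/12 = 446.9167 ms
Proportion correct = 12/14
IES = 446.9167 / (12/14) = 521.403 ms

521.4 ms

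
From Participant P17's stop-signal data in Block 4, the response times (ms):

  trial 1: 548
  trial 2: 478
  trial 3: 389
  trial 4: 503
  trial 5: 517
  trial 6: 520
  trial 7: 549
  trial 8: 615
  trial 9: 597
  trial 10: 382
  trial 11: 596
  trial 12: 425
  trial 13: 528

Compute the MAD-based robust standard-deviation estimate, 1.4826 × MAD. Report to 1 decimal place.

Sorted: 382, 389, 425, 478, 503, 517, 520, 528, 548, 549, 596, 597, 615 → median = 520
|x − 520| sorted: 0, 3, 8, 17, 28, 29, 42, 76, 77, 95, 95, 131, 138 → MAD = 42
Robust SD ≈ 1.4826 × 42 = 62.269

62.3 ms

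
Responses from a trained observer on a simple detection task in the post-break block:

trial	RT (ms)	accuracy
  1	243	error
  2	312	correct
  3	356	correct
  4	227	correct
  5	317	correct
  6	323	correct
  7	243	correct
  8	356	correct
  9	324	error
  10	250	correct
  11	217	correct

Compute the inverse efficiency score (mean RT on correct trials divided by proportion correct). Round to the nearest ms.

Correct trials (n=9): 312, 356, 227, 317, 323, 243, 356, 250, 217
Mean correct RT = 2601/9 = 289.0000 ms
Proportion correct = 9/11
IES = 289.0000 / (9/11) = 353.222 ms

353 ms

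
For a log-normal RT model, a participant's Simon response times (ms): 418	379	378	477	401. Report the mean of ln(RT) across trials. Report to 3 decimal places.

6.014

ln(RT): 6.0355, 5.9375, 5.9349, 6.1675, 5.9940
Σ ln(RT) = 30.0694
Mean = 30.0694/5 = 6.01388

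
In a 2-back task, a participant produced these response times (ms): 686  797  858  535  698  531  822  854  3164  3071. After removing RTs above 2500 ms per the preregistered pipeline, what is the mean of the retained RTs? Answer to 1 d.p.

Excluded: 3071, 3164
Retained (n=8): Σ = 5781
Mean = 5781/8 = 722.6250

722.6 ms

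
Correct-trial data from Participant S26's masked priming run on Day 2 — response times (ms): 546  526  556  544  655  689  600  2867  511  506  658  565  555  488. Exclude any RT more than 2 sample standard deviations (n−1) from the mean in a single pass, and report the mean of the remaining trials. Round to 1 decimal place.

569.2 ms

n = 14, ΣRT = 10266, M = 733.286
Σ(x−M)² = 4950902.86; s = √(4950902.86/13) = 617.121
Cutoffs: 733.286 ± 2·617.121 → [-501.0, 1967.5]
Outside: 2867 → excluded.
Retained (n=13): Σ = 7399, mean = 7399/13 = 569.154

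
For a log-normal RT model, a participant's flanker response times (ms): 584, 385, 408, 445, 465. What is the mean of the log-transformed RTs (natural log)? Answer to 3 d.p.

6.115

ln(RT): 6.3699, 5.9532, 6.0113, 6.0981, 6.1420
Σ ln(RT) = 30.5745
Mean = 30.5745/5 = 6.11490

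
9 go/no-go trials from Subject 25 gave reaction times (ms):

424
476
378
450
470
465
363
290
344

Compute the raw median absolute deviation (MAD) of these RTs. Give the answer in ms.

Sorted: 290, 344, 363, 378, 424, 450, 465, 470, 476 → median = 424
|x − 424|: 0, 52, 46, 26, 46, 41, 61, 134, 80
Sorted deviations: 0, 26, 41, 46, 46, 52, 61, 80, 134 → MAD = 46

46 ms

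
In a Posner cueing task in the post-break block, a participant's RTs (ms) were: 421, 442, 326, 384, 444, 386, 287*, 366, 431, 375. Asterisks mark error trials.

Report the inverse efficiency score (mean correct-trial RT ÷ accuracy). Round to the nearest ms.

441 ms

Correct trials (n=9): 421, 442, 326, 384, 444, 386, 366, 431, 375
Mean correct RT = 3575/9 = 397.2222 ms
Proportion correct = 9/10
IES = 397.2222 / (9/10) = 441.358 ms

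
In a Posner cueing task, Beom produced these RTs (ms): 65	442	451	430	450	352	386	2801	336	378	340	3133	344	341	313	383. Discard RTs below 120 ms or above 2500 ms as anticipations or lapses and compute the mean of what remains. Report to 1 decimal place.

Excluded: 65, 2801, 3133
Retained (n=13): Σ = 4946
Mean = 4946/13 = 380.4615

380.5 ms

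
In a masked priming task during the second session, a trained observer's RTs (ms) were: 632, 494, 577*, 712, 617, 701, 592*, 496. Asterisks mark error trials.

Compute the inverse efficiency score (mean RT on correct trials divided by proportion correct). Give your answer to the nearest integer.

812 ms

Correct trials (n=6): 632, 494, 712, 617, 701, 496
Mean correct RT = 3652/6 = 608.6667 ms
Proportion correct = 6/8
IES = 608.6667 / (6/8) = 811.556 ms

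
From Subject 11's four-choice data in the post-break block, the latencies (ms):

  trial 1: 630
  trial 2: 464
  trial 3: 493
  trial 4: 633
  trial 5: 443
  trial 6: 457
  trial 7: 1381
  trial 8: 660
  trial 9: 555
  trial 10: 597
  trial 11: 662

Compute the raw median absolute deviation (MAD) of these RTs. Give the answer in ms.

65 ms

Sorted: 443, 457, 464, 493, 555, 597, 630, 633, 660, 662, 1381 → median = 597
|x − 597|: 33, 133, 104, 36, 154, 140, 784, 63, 42, 0, 65
Sorted deviations: 0, 33, 36, 42, 63, 65, 104, 133, 140, 154, 784 → MAD = 65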